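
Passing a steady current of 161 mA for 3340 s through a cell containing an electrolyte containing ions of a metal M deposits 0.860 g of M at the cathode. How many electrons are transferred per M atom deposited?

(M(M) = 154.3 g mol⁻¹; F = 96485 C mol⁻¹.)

Q = I·t = 0.1610 A × 3340.0 s = 537.7 C, so n(e⁻) = 537.7/96485 = 0.005573 mol.
n(M) deposited = 0.860 / 154.3 = 0.005574 mol.
Electrons per atom = n(e⁻)/n(M) = 0.005573 / 0.005574 = 1.00 ≈ 1, so the ion is M⁺.

1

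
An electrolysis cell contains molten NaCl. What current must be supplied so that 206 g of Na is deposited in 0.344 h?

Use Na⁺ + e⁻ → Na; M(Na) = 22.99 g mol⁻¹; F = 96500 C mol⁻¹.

n(Na) = 206 / 22.99 = 8.960 mol.
n(e⁻) = 1 × 8.960 = 8.960 mol.
Q = n(e⁻)·F = 8.960 × 96500 = 864700 C.
I = Q/t = 864700 / 1238.4 s = 698 A.

698 A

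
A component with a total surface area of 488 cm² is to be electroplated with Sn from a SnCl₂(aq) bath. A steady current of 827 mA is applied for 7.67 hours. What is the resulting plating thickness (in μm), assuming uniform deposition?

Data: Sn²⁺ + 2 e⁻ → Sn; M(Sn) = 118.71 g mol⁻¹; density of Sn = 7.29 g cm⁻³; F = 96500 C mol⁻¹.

39.5 μm

Q = I·t = 0.8270 × 27612 = 22840 C; n(e⁻) = 0.2366 mol.
n(Sn) = n(e⁻)/2 = 0.1183 mol, so m = 0.1183 × 118.71 = 14.05 g.
Volume = m/ρ = 14.05 / 7.29 = 1.927 cm³.
Thickness = V/A = 1.927 / 488 = 0.00395 cm = 39.5 μm.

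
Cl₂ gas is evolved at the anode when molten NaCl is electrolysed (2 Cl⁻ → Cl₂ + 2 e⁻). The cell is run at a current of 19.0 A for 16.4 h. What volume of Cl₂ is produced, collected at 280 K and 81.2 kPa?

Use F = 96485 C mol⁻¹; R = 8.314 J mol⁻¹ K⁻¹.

167 L

Q = I·t = 19.00 A × 59040 s = 1122000 C.
n(e⁻) = Q/F = 1122000 / 96485 = 11.63 mol.
2 electrons are transferred per Cl₂ molecule, so n(Cl₂) = 11.63 / 2 = 5.813 mol.
V = nRT/P = (5.813 × 8.314 × 280) / (81.2 × 10³ Pa) = 0.167 m³ = 167 L.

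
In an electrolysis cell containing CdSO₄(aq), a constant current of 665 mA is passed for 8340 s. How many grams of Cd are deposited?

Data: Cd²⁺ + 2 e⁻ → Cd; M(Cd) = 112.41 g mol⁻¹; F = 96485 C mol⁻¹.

Q = I·t = 0.6650 A × 8340.0 s = 5546 C.
n(e⁻) = Q/F = 5546 / 96485 = 0.05748 mol.
Cd²⁺ + 2 e⁻ → Cd, so n(Cd) = n(e⁻)/2 = 0.02874 mol.
m = n·M = 0.02874 × 112.41 = 3.23 g.

3.23 g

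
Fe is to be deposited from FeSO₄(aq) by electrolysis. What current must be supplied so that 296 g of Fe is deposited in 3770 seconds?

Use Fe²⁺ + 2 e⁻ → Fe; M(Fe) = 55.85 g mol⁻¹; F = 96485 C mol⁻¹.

n(Fe) = 296 / 55.85 = 5.300 mol.
n(e⁻) = 2 × 5.300 = 10.60 mol.
Q = n(e⁻)·F = 10.60 × 96485 = 1023000 C.
I = Q/t = 1023000 / 3770.0 s = 271 A.

271 A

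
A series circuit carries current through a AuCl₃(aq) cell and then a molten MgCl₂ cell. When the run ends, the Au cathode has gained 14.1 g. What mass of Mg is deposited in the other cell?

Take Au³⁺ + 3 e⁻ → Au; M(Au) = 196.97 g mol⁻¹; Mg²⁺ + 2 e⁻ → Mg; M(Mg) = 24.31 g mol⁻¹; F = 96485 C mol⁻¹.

n(Au) = 14.1 / 196.97 = 0.07158 mol.
Since Au³⁺ + 3 e⁻ → Au, n(e⁻) passed = 3 × 0.07158 = 0.2148 mol.
Cells in series carry the same charge, so the same 0.2148 mol of electrons passes through cell 2.
Mg²⁺ + 2 e⁻ → Mg, so n(Mg) = 0.2148 / 2 = 0.1074 mol.
m(Mg) = 0.1074 × 24.31 = 2.61 g.

2.61 g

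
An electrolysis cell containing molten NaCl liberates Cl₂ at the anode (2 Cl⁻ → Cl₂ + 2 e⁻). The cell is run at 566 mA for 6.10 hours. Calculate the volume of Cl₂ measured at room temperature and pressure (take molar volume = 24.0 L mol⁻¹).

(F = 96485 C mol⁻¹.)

Q = I·t = 0.5660 A × 21960 s = 12430 C.
n(e⁻) = Q/F = 12430 / 96485 = 0.1288 mol.
2 electrons are transferred per Cl₂ molecule, so n(Cl₂) = 0.1288 / 2 = 0.06441 mol.
V = n × V_m = 0.06441 × 24.0 = 1.55 L.

1.55 L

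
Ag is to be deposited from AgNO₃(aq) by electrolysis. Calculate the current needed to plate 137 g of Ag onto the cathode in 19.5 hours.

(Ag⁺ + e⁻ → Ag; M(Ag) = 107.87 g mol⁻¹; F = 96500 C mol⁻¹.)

1.75 A

n(Ag) = 137 / 107.87 = 1.270 mol.
n(e⁻) = 1 × 1.270 = 1.270 mol.
Q = n(e⁻)·F = 1.270 × 96500 = 122600 C.
I = Q/t = 122600 / 70200 s = 1.75 A.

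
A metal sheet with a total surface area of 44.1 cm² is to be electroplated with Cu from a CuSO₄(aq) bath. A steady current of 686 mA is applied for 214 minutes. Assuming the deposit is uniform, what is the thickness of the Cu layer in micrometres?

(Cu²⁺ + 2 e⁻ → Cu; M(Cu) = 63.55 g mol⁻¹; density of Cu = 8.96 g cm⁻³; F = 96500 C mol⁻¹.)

73.4 μm

Q = I·t = 0.6860 × 12840 = 8808 C; n(e⁻) = 0.09128 mol.
n(Cu) = n(e⁻)/2 = 0.04564 mol, so m = 0.04564 × 63.55 = 2.900 g.
Volume = m/ρ = 2.900 / 8.96 = 0.3237 cm³.
Thickness = V/A = 0.3237 / 44.1 = 0.00734 cm = 73.4 μm.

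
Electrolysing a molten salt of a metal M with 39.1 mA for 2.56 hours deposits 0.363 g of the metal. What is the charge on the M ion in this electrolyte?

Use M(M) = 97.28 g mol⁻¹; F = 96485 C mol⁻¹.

Q = I·t = 0.03910 A × 9216.0 s = 360.3 C, so n(e⁻) = 360.3/96485 = 0.003735 mol.
n(M) deposited = 0.363 / 97.28 = 0.003731 mol.
Electrons per atom = n(e⁻)/n(M) = 0.003735 / 0.003731 = 1.00 ≈ 1, so the ion is M⁺.

+1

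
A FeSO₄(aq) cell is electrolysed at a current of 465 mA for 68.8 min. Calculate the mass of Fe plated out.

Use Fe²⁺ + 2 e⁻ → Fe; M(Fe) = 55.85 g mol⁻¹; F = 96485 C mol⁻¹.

Q = I·t = 0.4650 A × 4128.0 s = 1920 C.
n(e⁻) = Q/F = 1920 / 96485 = 0.01989 mol.
Fe²⁺ + 2 e⁻ → Fe, so n(Fe) = n(e⁻)/2 = 0.009947 mol.
m = n·M = 0.009947 × 55.85 = 0.556 g.

0.556 g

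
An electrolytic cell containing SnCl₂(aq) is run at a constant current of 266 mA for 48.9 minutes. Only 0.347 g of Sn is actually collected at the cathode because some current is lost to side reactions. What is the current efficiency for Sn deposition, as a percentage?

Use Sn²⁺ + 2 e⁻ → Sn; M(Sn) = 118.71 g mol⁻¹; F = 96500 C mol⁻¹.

72.3 %

Q = I·t = 0.2660 × 2934.0 = 780.4 C; n(e⁻) = 780.4/96500 = 0.008088 mol.
Theoretical n(Sn) = n(e⁻)/2 = 0.004044 mol, i.e. m_theo = 0.004044 × 118.71 = 0.4800 g.
Efficiency = m_actual / m_theo = 0.347 / 0.4800 = 72.3 %.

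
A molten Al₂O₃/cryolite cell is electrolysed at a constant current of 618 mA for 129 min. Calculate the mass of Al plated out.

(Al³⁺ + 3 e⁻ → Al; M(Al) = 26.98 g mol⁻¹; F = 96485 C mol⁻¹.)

Q = I·t = 0.6180 A × 7740.0 s = 4783 C.
n(e⁻) = Q/F = 4783 / 96485 = 0.04958 mol.
Al³⁺ + 3 e⁻ → Al, so n(Al) = n(e⁻)/3 = 0.01653 mol.
m = n·M = 0.01653 × 26.98 = 0.446 g.

0.446 g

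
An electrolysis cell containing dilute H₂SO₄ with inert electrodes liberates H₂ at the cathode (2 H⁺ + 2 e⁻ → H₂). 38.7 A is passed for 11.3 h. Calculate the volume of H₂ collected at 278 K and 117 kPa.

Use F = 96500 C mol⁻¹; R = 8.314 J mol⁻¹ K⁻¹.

161 L

Q = I·t = 38.70 A × 40680 s = 1574000 C.
n(e⁻) = Q/F = 1574000 / 96500 = 16.31 mol.
2 electrons are transferred per H₂ molecule, so n(H₂) = 16.31 / 2 = 8.157 mol.
V = nRT/P = (8.157 × 8.314 × 278) / (117 × 10³ Pa) = 0.161 m³ = 161 L.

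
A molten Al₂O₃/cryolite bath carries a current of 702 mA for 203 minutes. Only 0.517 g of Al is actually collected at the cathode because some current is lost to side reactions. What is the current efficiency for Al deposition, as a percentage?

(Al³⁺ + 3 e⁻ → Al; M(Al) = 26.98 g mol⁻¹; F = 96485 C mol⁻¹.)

Q = I·t = 0.7020 × 12180 = 8550 C; n(e⁻) = 8550/96485 = 0.08862 mol.
Theoretical n(Al) = n(e⁻)/3 = 0.02954 mol, i.e. m_theo = 0.02954 × 26.98 = 0.7970 g.
Efficiency = m_actual / m_theo = 0.517 / 0.7970 = 64.9 %.

64.9 %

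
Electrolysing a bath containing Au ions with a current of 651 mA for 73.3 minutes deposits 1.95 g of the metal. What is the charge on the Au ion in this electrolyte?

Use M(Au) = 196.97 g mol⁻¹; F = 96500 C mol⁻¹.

+3

Q = I·t = 0.6510 A × 4398.0 s = 2863 C, so n(e⁻) = 2863/96500 = 0.02967 mol.
n(Au) deposited = 1.95 / 196.97 = 0.009900 mol.
Electrons per atom = n(e⁻)/n(Au) = 0.02967 / 0.009900 = 3.00 ≈ 3, so the ion is Au³⁺.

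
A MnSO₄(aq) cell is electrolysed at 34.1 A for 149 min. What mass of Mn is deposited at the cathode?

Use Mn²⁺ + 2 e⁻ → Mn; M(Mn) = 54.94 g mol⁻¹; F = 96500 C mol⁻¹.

Q = I·t = 34.10 A × 8940.0 s = 304900 C.
n(e⁻) = Q/F = 304900 / 96500 = 3.159 mol.
Mn²⁺ + 2 e⁻ → Mn, so n(Mn) = n(e⁻)/2 = 1.580 mol.
m = n·M = 1.580 × 54.94 = 86.8 g.

86.8 g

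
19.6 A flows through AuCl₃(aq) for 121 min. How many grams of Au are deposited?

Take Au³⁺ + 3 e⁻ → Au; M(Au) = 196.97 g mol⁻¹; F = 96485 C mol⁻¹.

Q = I·t = 19.60 A × 7260.0 s = 142300 C.
n(e⁻) = Q/F = 142300 / 96485 = 1.475 mol.
Au³⁺ + 3 e⁻ → Au, so n(Au) = n(e⁻)/3 = 0.4916 mol.
m = n·M = 0.4916 × 196.97 = 96.8 g.

96.8 g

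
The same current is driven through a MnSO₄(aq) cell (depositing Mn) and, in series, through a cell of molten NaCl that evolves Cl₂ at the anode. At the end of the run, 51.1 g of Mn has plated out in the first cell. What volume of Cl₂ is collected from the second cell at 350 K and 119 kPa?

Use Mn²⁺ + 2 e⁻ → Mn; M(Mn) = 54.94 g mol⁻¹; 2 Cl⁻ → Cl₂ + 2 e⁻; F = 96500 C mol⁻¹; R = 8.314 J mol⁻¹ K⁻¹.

n(Mn) = 51.1 / 54.94 = 0.9301 mol, so n(e⁻) = 2 × 0.9301 = 1.860 mol.
The cells are in series, so the same 1.860 mol of electrons passes through the second cell.
2 Cl⁻ → Cl₂ + 2 e⁻ — 2 mol e⁻ per mol Cl₂, so n(Cl₂) = 1.860/2 = 0.9301 mol.
V = nRT/P = (0.9301 × 8.314 × 350) / (119 × 10³) = 0.0227 m³ = 22.7 L.

22.7 L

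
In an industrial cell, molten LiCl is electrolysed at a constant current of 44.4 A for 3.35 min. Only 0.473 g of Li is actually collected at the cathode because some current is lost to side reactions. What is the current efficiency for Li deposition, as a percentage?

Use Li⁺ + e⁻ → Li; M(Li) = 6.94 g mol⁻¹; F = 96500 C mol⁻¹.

73.7 %

Q = I·t = 44.40 × 201.00 = 8924 C; n(e⁻) = 8924/96500 = 0.09248 mol.
Theoretical n(Li) = n(e⁻)/1 = 0.09248 mol, i.e. m_theo = 0.09248 × 6.94 = 0.6418 g.
Efficiency = m_actual / m_theo = 0.473 / 0.6418 = 73.7 %.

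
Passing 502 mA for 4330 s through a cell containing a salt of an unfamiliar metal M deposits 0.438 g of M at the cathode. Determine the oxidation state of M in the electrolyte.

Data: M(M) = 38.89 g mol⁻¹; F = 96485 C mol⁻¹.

+2

Q = I·t = 0.5020 A × 4330.0 s = 2174 C, so n(e⁻) = 2174/96485 = 0.02253 mol.
n(M) deposited = 0.438 / 38.89 = 0.01126 mol.
Electrons per atom = n(e⁻)/n(M) = 0.02253 / 0.01126 = 2.00 ≈ 2, so the ion is M²⁺.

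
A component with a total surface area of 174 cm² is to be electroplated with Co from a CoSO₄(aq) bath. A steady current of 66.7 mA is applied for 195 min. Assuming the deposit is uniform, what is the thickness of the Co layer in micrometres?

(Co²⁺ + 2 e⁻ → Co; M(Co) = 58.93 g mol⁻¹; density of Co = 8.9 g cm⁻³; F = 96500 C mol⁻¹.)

Q = I·t = 0.06670 × 11700 = 780.4 C; n(e⁻) = 0.008087 mol.
n(Co) = n(e⁻)/2 = 0.004043 mol, so m = 0.004043 × 58.93 = 0.2383 g.
Volume = m/ρ = 0.2383 / 8.9 = 0.02677 cm³.
Thickness = V/A = 0.02677 / 174 = 1.54 × 10⁻⁴ cm = 1.54 μm.

1.54 μm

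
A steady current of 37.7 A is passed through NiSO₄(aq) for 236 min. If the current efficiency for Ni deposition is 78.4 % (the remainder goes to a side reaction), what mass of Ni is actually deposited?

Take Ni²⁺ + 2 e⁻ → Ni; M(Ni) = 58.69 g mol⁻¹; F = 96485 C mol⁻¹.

Q = I·t = 37.70 × 14160 = 533800 C.
n(e⁻) = 533800/96485 = 5.533 mol; theoretically n(Ni) = 5.533/2 = 2.766 mol, m_theo = 162.4 g.
At 78.4 % efficiency, m_actual = 0.784 × 162.4 = 127 g.

127 g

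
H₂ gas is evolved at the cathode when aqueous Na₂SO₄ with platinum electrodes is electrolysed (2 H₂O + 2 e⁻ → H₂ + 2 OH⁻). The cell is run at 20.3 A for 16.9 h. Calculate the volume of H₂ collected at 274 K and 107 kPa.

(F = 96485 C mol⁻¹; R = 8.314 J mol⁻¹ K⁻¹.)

136 L

Q = I·t = 20.30 A × 60840 s = 1235000 C.
n(e⁻) = Q/F = 1235000 / 96485 = 12.80 mol.
2 electrons are transferred per H₂ molecule, so n(H₂) = 12.80 / 2 = 6.400 mol.
V = nRT/P = (6.400 × 8.314 × 274) / (107 × 10³ Pa) = 0.136 m³ = 136 L.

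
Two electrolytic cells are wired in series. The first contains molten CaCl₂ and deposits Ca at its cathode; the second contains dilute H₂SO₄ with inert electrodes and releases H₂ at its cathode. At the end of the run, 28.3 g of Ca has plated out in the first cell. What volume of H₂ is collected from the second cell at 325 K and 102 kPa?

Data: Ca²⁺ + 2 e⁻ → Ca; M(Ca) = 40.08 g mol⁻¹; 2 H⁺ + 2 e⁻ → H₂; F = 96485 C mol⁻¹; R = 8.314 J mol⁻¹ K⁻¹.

n(Ca) = 28.3 / 40.08 = 0.7061 mol, so n(e⁻) = 2 × 0.7061 = 1.412 mol.
The cells are in series, so the same 1.412 mol of electrons passes through the second cell.
2 H⁺ + 2 e⁻ → H₂ — 2 mol e⁻ per mol H₂, so n(H₂) = 1.412/2 = 0.7061 mol.
V = nRT/P = (0.7061 × 8.314 × 325) / (102 × 10³) = 0.0187 m³ = 18.7 L.

18.7 L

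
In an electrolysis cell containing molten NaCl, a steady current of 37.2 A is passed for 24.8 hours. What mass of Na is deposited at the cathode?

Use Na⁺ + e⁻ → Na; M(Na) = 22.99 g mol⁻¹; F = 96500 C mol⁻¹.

791 g

Q = I·t = 37.20 A × 89280 s = 3321000 C.
n(e⁻) = Q/F = 3321000 / 96500 = 34.42 mol.
Na⁺ + e⁻ → Na, so n(Na) = n(e⁻)/1 = 34.42 mol.
m = n·M = 34.42 × 22.99 = 791 g.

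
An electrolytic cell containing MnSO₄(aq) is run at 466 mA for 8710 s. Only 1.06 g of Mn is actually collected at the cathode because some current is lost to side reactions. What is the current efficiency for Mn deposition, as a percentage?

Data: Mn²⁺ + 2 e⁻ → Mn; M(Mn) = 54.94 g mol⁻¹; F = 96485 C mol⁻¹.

Q = I·t = 0.4660 × 8710.0 = 4059 C; n(e⁻) = 4059/96485 = 0.04207 mol.
Theoretical n(Mn) = n(e⁻)/2 = 0.02103 mol, i.e. m_theo = 0.02103 × 54.94 = 1.156 g.
Efficiency = m_actual / m_theo = 1.06 / 1.156 = 91.7 %.

91.7 %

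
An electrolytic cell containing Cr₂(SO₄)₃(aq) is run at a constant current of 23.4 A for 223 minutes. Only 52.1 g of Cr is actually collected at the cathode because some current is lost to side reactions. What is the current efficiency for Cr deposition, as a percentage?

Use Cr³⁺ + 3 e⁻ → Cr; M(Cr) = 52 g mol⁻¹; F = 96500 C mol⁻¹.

Q = I·t = 23.40 × 13380 = 313100 C; n(e⁻) = 313100/96500 = 3.244 mol.
Theoretical n(Cr) = n(e⁻)/3 = 1.081 mol, i.e. m_theo = 1.081 × 52 = 56.24 g.
Efficiency = m_actual / m_theo = 52.1 / 56.24 = 92.6 %.

92.6 %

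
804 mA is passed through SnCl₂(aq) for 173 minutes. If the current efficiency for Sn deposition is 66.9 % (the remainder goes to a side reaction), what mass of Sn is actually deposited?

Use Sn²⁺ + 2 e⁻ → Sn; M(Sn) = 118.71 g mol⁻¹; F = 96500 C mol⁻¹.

Q = I·t = 0.8040 × 10380 = 8346 C.
n(e⁻) = 8346/96500 = 0.08648 mol; theoretically n(Sn) = 0.08648/2 = 0.04324 mol, m_theo = 5.133 g.
At 66.9 % efficiency, m_actual = 0.669 × 5.133 = 3.43 g.

3.43 g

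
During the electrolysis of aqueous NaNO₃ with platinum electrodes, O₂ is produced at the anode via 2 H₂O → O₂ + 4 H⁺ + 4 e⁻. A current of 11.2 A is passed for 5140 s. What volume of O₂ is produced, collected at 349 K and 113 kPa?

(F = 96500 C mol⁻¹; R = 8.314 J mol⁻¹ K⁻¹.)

3.83 L

Q = I·t = 11.20 A × 5140.0 s = 57570 C.
n(e⁻) = Q/F = 57570 / 96500 = 0.5966 mol.
4 electrons are transferred per O₂ molecule, so n(O₂) = 0.5966 / 4 = 0.1491 mol.
V = nRT/P = (0.1491 × 8.314 × 349) / (113 × 10³ Pa) = 0.00383 m³ = 3.83 L.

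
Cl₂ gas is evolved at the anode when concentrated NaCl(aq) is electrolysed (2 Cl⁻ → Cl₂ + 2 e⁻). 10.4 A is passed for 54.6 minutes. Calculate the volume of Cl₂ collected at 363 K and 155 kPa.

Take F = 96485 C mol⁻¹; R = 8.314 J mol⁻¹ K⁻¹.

3.44 L

Q = I·t = 10.40 A × 3276.0 s = 34070 C.
n(e⁻) = Q/F = 34070 / 96485 = 0.3531 mol.
2 electrons are transferred per Cl₂ molecule, so n(Cl₂) = 0.3531 / 2 = 0.1766 mol.
V = nRT/P = (0.1766 × 8.314 × 363) / (155 × 10³ Pa) = 0.00344 m³ = 3.44 L.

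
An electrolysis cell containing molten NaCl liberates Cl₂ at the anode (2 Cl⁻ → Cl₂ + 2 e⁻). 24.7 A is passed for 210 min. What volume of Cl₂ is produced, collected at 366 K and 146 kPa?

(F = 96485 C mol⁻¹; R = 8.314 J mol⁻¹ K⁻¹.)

Q = I·t = 24.70 A × 12600 s = 311200 C.
n(e⁻) = Q/F = 311200 / 96485 = 3.226 mol.
2 electrons are transferred per Cl₂ molecule, so n(Cl₂) = 3.226 / 2 = 1.613 mol.
V = nRT/P = (1.613 × 8.314 × 366) / (146 × 10³ Pa) = 0.0336 m³ = 33.6 L.

33.6 L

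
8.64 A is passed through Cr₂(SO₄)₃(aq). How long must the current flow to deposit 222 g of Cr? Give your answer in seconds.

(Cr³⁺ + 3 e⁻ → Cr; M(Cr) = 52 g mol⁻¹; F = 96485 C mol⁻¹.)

1.43 × 10⁵ s

n(Cr) = m/M = 222 / 52 = 4.269 mol.
Each Cr atom requires 3 electrons, so n(e⁻) = 3 × 4.269 = 12.81 mol.
Q = n(e⁻)·F = 12.81 × 96485 = 1236000 C.
t = Q/I = 1236000 / 8.640 A = 143000 s.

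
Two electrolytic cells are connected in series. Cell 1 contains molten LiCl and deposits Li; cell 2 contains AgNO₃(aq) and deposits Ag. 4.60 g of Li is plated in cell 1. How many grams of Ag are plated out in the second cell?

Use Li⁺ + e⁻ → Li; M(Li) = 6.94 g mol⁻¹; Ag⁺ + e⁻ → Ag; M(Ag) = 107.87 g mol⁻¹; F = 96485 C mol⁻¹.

71.5 g

n(Li) = 4.60 / 6.94 = 0.6628 mol.
Since Li⁺ + e⁻ → Li, n(e⁻) passed = 1 × 0.6628 = 0.6628 mol.
Cells in series carry the same charge, so the same 0.6628 mol of electrons passes through cell 2.
Ag⁺ + e⁻ → Ag, so n(Ag) = 0.6628 / 1 = 0.6628 mol.
m(Ag) = 0.6628 × 107.87 = 71.5 g.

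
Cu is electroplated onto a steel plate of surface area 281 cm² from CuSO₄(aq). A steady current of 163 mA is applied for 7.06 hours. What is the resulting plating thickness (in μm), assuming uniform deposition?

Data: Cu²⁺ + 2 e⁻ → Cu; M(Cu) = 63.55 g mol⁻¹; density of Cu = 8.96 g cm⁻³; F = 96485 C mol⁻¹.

5.42 μm

Q = I·t = 0.1630 × 25416 = 4143 C; n(e⁻) = 0.04294 mol.
n(Cu) = n(e⁻)/2 = 0.02147 mol, so m = 0.02147 × 63.55 = 1.364 g.
Volume = m/ρ = 1.364 / 8.96 = 0.1523 cm³.
Thickness = V/A = 0.1523 / 281 = 5.42 × 10⁻⁴ cm = 5.42 μm.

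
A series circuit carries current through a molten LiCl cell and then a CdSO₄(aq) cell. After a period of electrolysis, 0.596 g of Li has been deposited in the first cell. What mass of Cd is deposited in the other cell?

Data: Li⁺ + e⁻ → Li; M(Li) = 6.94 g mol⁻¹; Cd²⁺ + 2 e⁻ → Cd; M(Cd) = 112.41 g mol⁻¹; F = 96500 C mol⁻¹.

4.83 g

n(Li) = 0.596 / 6.94 = 0.08588 mol.
Since Li⁺ + e⁻ → Li, n(e⁻) passed = 1 × 0.08588 = 0.08588 mol.
Cells in series carry the same charge, so the same 0.08588 mol of electrons passes through cell 2.
Cd²⁺ + 2 e⁻ → Cd, so n(Cd) = 0.08588 / 2 = 0.04294 mol.
m(Cd) = 0.04294 × 112.41 = 4.83 g.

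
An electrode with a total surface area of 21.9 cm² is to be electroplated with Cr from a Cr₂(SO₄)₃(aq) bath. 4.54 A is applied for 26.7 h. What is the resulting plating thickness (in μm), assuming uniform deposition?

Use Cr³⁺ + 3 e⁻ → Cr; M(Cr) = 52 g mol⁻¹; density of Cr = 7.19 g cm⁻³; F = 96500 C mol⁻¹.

4980 μm

Q = I·t = 4.540 × 96120 = 436400 C; n(e⁻) = 4.522 mol.
n(Cr) = n(e⁻)/3 = 1.507 mol, so m = 1.507 × 52 = 78.38 g.
Volume = m/ρ = 78.38 / 7.19 = 10.90 cm³.
Thickness = V/A = 10.90 / 21.9 = 0.498 cm = 4980 μm.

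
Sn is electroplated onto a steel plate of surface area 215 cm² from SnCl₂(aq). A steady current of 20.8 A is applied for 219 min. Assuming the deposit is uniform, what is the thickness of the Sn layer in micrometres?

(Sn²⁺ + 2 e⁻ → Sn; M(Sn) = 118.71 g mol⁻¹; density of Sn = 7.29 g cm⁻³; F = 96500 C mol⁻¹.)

Q = I·t = 20.80 × 13140 = 273300 C; n(e⁻) = 2.832 mol.
n(Sn) = n(e⁻)/2 = 1.416 mol, so m = 1.416 × 118.71 = 168.1 g.
Volume = m/ρ = 168.1 / 7.29 = 23.06 cm³.
Thickness = V/A = 23.06 / 215 = 0.107 cm = 1070 μm.

1070 μm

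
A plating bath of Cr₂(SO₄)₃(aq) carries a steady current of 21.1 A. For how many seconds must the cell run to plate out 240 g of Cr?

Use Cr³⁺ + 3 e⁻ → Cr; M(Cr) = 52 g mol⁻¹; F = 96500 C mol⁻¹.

n(Cr) = m/M = 240 / 52 = 4.615 mol.
Each Cr atom requires 3 electrons, so n(e⁻) = 3 × 4.615 = 13.85 mol.
Q = n(e⁻)·F = 13.85 × 96500 = 1336000 C.
t = Q/I = 1336000 / 21.10 A = 63320 s.

63300 s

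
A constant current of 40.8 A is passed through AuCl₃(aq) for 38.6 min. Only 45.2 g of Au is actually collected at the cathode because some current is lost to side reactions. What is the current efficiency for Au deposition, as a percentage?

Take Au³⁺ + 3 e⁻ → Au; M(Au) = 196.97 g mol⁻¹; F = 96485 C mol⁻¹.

Q = I·t = 40.80 × 2316.0 = 94490 C; n(e⁻) = 94490/96485 = 0.9794 mol.
Theoretical n(Au) = n(e⁻)/3 = 0.3265 mol, i.e. m_theo = 0.3265 × 196.97 = 64.30 g.
Efficiency = m_actual / m_theo = 45.2 / 64.30 = 70.3 %.

70.3 %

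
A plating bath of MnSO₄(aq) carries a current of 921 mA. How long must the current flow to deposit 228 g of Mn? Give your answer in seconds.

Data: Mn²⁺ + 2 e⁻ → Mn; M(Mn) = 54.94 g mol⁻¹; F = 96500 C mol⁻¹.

8.70 × 10⁵ s

n(Mn) = m/M = 228 / 54.94 = 4.150 mol.
Each Mn atom requires 2 electrons, so n(e⁻) = 2 × 4.150 = 8.300 mol.
Q = n(e⁻)·F = 8.300 × 96500 = 800900 C.
t = Q/I = 800900 / 0.9210 A = 869600 s.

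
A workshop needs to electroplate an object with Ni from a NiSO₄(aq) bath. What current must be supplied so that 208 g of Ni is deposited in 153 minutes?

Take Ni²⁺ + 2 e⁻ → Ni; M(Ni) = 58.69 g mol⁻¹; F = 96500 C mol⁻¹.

74.5 A

n(Ni) = 208 / 58.69 = 3.544 mol.
n(e⁻) = 2 × 3.544 = 7.088 mol.
Q = n(e⁻)·F = 7.088 × 96500 = 684000 C.
I = Q/t = 684000 / 9180.0 s = 74.5 A.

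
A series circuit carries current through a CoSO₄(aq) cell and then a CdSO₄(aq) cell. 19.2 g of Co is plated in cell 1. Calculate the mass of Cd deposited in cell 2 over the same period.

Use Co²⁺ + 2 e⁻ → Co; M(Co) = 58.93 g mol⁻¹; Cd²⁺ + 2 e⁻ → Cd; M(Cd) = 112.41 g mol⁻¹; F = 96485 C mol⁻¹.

n(Co) = 19.2 / 58.93 = 0.3258 mol.
Since Co²⁺ + 2 e⁻ → Co, n(e⁻) passed = 2 × 0.3258 = 0.6516 mol.
Cells in series carry the same charge, so the same 0.6516 mol of electrons passes through cell 2.
Cd²⁺ + 2 e⁻ → Cd, so n(Cd) = 0.6516 / 2 = 0.3258 mol.
m(Cd) = 0.3258 × 112.41 = 36.6 g.

36.6 g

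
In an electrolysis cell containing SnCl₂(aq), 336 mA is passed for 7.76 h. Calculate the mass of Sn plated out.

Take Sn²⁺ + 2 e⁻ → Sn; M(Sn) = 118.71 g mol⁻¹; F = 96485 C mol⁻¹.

Q = I·t = 0.3360 A × 27936 s = 9386 C.
n(e⁻) = Q/F = 9386 / 96485 = 0.09728 mol.
Sn²⁺ + 2 e⁻ → Sn, so n(Sn) = n(e⁻)/2 = 0.04864 mol.
m = n·M = 0.04864 × 118.71 = 5.77 g.

5.77 g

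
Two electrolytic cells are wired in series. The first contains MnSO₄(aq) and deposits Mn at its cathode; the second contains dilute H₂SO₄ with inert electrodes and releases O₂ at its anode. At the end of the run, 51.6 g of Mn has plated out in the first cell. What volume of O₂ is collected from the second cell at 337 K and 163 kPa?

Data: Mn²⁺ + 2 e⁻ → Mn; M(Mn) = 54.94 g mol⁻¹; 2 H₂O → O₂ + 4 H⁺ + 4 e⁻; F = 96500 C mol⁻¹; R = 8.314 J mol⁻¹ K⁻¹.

8.07 L

n(Mn) = 51.6 / 54.94 = 0.9392 mol, so n(e⁻) = 2 × 0.9392 = 1.878 mol.
The cells are in series, so the same 1.878 mol of electrons passes through the second cell.
2 H₂O → O₂ + 4 H⁺ + 4 e⁻ — 4 mol e⁻ per mol O₂, so n(O₂) = 1.878/4 = 0.4696 mol.
V = nRT/P = (0.4696 × 8.314 × 337) / (163 × 10³) = 0.00807 m³ = 8.07 L.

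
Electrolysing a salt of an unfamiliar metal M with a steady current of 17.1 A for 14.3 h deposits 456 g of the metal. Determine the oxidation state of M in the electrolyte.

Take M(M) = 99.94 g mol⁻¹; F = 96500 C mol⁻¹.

Q = I·t = 17.10 A × 51480 s = 880300 C, so n(e⁻) = 880300/96500 = 9.122 mol.
n(M) deposited = 456 / 99.94 = 4.563 mol.
Electrons per atom = n(e⁻)/n(M) = 9.122 / 4.563 = 2.00 ≈ 2, so the ion is M²⁺.

+2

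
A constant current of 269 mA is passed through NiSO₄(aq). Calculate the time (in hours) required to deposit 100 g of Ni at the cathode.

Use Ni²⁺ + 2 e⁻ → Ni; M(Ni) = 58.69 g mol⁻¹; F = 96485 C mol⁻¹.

n(Ni) = m/M = 100 / 58.69 = 1.704 mol.
Each Ni atom requires 2 electrons, so n(e⁻) = 2 × 1.704 = 3.408 mol.
Q = n(e⁻)·F = 3.408 × 96485 = 328800 C.
t = Q/I = 328800 / 0.2690 A = 1222000 s = 340 h.

340 h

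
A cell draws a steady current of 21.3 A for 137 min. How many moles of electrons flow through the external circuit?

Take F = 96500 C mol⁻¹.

1.81 mol

Q = I·t = 21.30 A × 8220.0 s = 175100 C.
n(e⁻) = Q/F = 175100 / 96500 = 1.81 mol.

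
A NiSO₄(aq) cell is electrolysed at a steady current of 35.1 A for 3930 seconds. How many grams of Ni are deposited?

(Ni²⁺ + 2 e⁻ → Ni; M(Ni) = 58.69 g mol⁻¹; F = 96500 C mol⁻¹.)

41.9 g

Q = I·t = 35.10 A × 3930.0 s = 137900 C.
n(e⁻) = Q/F = 137900 / 96500 = 1.429 mol.
Ni²⁺ + 2 e⁻ → Ni, so n(Ni) = n(e⁻)/2 = 0.7147 mol.
m = n·M = 0.7147 × 58.69 = 41.9 g.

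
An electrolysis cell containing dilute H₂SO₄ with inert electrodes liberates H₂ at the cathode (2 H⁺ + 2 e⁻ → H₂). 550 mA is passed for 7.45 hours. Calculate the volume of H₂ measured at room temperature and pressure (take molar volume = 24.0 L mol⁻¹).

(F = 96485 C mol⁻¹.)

1.83 L

Q = I·t = 0.5500 A × 26820 s = 14750 C.
n(e⁻) = Q/F = 14750 / 96485 = 0.1529 mol.
2 electrons are transferred per H₂ molecule, so n(H₂) = 0.1529 / 2 = 0.07644 mol.
V = n × V_m = 0.07644 × 24.0 = 1.83 L.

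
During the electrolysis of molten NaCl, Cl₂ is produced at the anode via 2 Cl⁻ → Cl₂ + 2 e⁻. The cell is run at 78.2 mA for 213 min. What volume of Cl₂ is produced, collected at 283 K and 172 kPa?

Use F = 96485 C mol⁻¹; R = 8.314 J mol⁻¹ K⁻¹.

0.0708 L

Q = I·t = 0.07820 A × 12780 s = 999.4 C.
n(e⁻) = Q/F = 999.4 / 96485 = 0.01036 mol.
2 electrons are transferred per Cl₂ molecule, so n(Cl₂) = 0.01036 / 2 = 0.005179 mol.
V = nRT/P = (0.005179 × 8.314 × 283) / (172 × 10³ Pa) = 7.08 × 10⁻⁵ m³ = 0.0708 L.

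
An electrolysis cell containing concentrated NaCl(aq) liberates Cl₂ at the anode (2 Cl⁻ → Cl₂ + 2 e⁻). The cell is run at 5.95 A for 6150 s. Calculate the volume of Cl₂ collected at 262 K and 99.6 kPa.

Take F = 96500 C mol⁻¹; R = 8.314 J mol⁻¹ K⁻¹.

4.15 L

Q = I·t = 5.950 A × 6150.0 s = 36590 C.
n(e⁻) = Q/F = 36590 / 96500 = 0.3792 mol.
2 electrons are transferred per Cl₂ molecule, so n(Cl₂) = 0.3792 / 2 = 0.1896 mol.
V = nRT/P = (0.1896 × 8.314 × 262) / (99.6 × 10³ Pa) = 0.00415 m³ = 4.15 L.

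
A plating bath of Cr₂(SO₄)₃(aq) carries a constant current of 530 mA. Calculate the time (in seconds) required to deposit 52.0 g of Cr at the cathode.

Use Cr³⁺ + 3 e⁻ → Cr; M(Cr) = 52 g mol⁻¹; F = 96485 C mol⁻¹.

n(Cr) = m/M = 52.0 / 52 = 1.000 mol.
Each Cr atom requires 3 electrons, so n(e⁻) = 3 × 1.000 = 3.000 mol.
Q = n(e⁻)·F = 3.000 × 96485 = 289500 C.
t = Q/I = 289500 / 0.5300 A = 546100 s.

5.46 × 10⁵ s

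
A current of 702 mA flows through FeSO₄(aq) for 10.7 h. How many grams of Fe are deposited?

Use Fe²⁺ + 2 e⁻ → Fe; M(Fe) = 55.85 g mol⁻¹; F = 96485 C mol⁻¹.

7.83 g

Q = I·t = 0.7020 A × 38520 s = 27040 C.
n(e⁻) = Q/F = 27040 / 96485 = 0.2803 mol.
Fe²⁺ + 2 e⁻ → Fe, so n(Fe) = n(e⁻)/2 = 0.1401 mol.
m = n·M = 0.1401 × 55.85 = 7.83 g.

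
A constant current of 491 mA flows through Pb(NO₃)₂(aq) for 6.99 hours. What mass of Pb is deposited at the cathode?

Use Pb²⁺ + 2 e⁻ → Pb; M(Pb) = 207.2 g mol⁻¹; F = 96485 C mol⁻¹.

Q = I·t = 0.4910 A × 25164 s = 12360 C.
n(e⁻) = Q/F = 12360 / 96485 = 0.1281 mol.
Pb²⁺ + 2 e⁻ → Pb, so n(Pb) = n(e⁻)/2 = 0.06403 mol.
m = n·M = 0.06403 × 207.2 = 13.3 g.

13.3 g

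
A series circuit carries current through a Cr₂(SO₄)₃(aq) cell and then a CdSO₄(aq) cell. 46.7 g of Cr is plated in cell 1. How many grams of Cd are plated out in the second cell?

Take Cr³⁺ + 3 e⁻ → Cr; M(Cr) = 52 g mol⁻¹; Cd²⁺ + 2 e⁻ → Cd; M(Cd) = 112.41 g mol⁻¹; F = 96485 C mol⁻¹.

151 g

n(Cr) = 46.7 / 52 = 0.8981 mol.
Since Cr³⁺ + 3 e⁻ → Cr, n(e⁻) passed = 3 × 0.8981 = 2.694 mol.
Cells in series carry the same charge, so the same 2.694 mol of electrons passes through cell 2.
Cd²⁺ + 2 e⁻ → Cd, so n(Cd) = 2.694 / 2 = 1.347 mol.
m(Cd) = 1.347 × 112.41 = 151 g.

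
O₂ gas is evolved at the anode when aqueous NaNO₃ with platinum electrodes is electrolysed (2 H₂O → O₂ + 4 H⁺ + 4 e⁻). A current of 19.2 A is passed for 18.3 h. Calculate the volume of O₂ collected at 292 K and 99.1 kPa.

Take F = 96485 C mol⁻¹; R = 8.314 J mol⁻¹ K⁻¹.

Q = I·t = 19.20 A × 65880 s = 1265000 C.
n(e⁻) = Q/F = 1265000 / 96485 = 13.11 mol.
4 electrons are transferred per O₂ molecule, so n(O₂) = 13.11 / 4 = 3.277 mol.
V = nRT/P = (3.277 × 8.314 × 292) / (99.1 × 10³ Pa) = 0.0803 m³ = 80.3 L.

80.3 L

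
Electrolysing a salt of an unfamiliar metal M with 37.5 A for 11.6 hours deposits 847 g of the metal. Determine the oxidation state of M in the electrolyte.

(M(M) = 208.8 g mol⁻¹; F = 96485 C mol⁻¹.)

Q = I·t = 37.50 A × 41760 s = 1566000 C, so n(e⁻) = 1566000/96485 = 16.23 mol.
n(M) deposited = 847 / 208.8 = 4.057 mol.
Electrons per atom = n(e⁻)/n(M) = 16.23 / 4.057 = 4.00 ≈ 4, so the ion is M⁴⁺.

+4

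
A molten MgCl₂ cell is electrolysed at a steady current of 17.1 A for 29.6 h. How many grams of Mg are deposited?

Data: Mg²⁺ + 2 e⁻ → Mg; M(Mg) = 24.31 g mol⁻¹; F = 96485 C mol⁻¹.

Q = I·t = 17.10 A × 106560 s = 1822000 C.
n(e⁻) = Q/F = 1822000 / 96485 = 18.89 mol.
Mg²⁺ + 2 e⁻ → Mg, so n(Mg) = n(e⁻)/2 = 9.443 mol.
m = n·M = 9.443 × 24.31 = 230 g.

230 g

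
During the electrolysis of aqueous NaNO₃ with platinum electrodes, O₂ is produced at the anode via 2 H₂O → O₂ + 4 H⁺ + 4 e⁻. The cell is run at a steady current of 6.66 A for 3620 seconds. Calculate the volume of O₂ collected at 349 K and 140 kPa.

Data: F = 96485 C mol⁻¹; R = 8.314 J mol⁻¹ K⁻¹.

Q = I·t = 6.660 A × 3620.0 s = 24110 C.
n(e⁻) = Q/F = 24110 / 96485 = 0.2499 mol.
4 electrons are transferred per O₂ molecule, so n(O₂) = 0.2499 / 4 = 0.06247 mol.
V = nRT/P = (0.06247 × 8.314 × 349) / (140 × 10³ Pa) = 0.00129 m³ = 1.29 L.

1.29 L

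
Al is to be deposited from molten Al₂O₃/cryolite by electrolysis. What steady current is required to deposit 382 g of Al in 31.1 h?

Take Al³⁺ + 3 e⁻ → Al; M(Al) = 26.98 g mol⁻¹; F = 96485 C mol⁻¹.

36.6 A

n(Al) = 382 / 26.98 = 14.16 mol.
n(e⁻) = 3 × 14.16 = 42.48 mol.
Q = n(e⁻)·F = 42.48 × 96485 = 4098000 C.
I = Q/t = 4098000 / 111960 s = 36.6 A.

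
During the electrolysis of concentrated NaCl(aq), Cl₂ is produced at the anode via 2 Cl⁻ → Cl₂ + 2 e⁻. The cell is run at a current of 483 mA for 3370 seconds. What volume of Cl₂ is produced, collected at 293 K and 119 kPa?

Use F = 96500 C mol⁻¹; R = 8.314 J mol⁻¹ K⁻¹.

0.173 L

Q = I·t = 0.4830 A × 3370.0 s = 1628 C.
n(e⁻) = Q/F = 1628 / 96500 = 0.01687 mol.
2 electrons are transferred per Cl₂ molecule, so n(Cl₂) = 0.01687 / 2 = 0.008434 mol.
V = nRT/P = (0.008434 × 8.314 × 293) / (119 × 10³ Pa) = 1.73 × 10⁻⁴ m³ = 0.173 L.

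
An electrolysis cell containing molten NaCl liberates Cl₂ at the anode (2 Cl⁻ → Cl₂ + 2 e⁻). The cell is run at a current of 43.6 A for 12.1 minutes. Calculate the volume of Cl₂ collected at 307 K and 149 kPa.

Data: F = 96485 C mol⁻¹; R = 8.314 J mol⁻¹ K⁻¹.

Q = I·t = 43.60 A × 726.00 s = 31650 C.
n(e⁻) = Q/F = 31650 / 96485 = 0.3281 mol.
2 electrons are transferred per Cl₂ molecule, so n(Cl₂) = 0.3281 / 2 = 0.1640 mol.
V = nRT/P = (0.1640 × 8.314 × 307) / (149 × 10³ Pa) = 0.00281 m³ = 2.81 L.

2.81 L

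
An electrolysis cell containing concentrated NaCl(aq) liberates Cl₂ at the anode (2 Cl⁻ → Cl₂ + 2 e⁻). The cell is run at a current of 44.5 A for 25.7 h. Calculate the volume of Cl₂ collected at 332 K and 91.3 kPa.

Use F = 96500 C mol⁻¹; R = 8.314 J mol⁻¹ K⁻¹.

645 L

Q = I·t = 44.50 A × 92520 s = 4117000 C.
n(e⁻) = Q/F = 4117000 / 96500 = 42.66 mol.
2 electrons are transferred per Cl₂ molecule, so n(Cl₂) = 42.66 / 2 = 21.33 mol.
V = nRT/P = (21.33 × 8.314 × 332) / (91.3 × 10³ Pa) = 0.645 m³ = 645 L.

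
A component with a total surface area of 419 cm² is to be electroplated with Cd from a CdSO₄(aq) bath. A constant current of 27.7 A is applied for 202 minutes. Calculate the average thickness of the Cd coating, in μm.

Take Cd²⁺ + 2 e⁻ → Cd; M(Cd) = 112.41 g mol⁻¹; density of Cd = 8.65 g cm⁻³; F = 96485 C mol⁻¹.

Q = I·t = 27.70 × 12120 = 335700 C; n(e⁻) = 3.480 mol.
n(Cd) = n(e⁻)/2 = 1.740 mol, so m = 1.740 × 112.41 = 195.6 g.
Volume = m/ρ = 195.6 / 8.65 = 22.61 cm³.
Thickness = V/A = 22.61 / 419 = 0.0540 cm = 540 μm.

540 μm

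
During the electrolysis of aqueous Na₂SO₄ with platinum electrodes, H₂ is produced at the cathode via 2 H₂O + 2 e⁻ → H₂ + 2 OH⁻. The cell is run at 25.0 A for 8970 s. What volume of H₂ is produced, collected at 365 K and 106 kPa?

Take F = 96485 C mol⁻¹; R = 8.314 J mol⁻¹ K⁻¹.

33.3 L

Q = I·t = 25.00 A × 8970.0 s = 224200 C.
n(e⁻) = Q/F = 224200 / 96485 = 2.324 mol.
2 electrons are transferred per H₂ molecule, so n(H₂) = 2.324 / 2 = 1.162 mol.
V = nRT/P = (1.162 × 8.314 × 365) / (106 × 10³ Pa) = 0.0333 m³ = 33.3 L.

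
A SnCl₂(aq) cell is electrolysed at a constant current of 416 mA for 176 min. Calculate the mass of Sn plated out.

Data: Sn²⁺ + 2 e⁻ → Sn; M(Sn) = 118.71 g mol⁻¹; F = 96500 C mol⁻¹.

Q = I·t = 0.4160 A × 10560 s = 4393 C.
n(e⁻) = Q/F = 4393 / 96500 = 0.04552 mol.
Sn²⁺ + 2 e⁻ → Sn, so n(Sn) = n(e⁻)/2 = 0.02276 mol.
m = n·M = 0.02276 × 118.71 = 2.70 g.

2.70 g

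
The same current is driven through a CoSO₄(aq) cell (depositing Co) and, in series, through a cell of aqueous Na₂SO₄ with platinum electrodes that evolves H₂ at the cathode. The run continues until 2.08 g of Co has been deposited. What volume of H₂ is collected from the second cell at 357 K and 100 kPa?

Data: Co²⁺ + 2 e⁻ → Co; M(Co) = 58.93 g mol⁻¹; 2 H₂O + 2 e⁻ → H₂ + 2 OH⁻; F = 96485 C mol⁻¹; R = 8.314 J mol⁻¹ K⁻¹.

n(Co) = 2.08 / 58.93 = 0.03530 mol, so n(e⁻) = 2 × 0.03530 = 0.07059 mol.
The cells are in series, so the same 0.07059 mol of electrons passes through the second cell.
2 H₂O + 2 e⁻ → H₂ + 2 OH⁻ — 2 mol e⁻ per mol H₂, so n(H₂) = 0.07059/2 = 0.03530 mol.
V = nRT/P = (0.03530 × 8.314 × 357) / (100 × 10³) = 0.00105 m³ = 1.05 L.

1.05 L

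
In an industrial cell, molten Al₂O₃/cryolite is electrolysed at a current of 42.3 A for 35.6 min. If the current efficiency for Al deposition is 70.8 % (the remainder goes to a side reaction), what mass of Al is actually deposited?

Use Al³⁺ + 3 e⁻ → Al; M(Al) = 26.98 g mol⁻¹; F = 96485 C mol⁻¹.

Q = I·t = 42.30 × 2136.0 = 90350 C.
n(e⁻) = 90350/96485 = 0.9364 mol; theoretically n(Al) = 0.9364/3 = 0.3121 mol, m_theo = 8.422 g.
At 70.8 % efficiency, m_actual = 0.708 × 8.422 = 5.96 g.

5.96 g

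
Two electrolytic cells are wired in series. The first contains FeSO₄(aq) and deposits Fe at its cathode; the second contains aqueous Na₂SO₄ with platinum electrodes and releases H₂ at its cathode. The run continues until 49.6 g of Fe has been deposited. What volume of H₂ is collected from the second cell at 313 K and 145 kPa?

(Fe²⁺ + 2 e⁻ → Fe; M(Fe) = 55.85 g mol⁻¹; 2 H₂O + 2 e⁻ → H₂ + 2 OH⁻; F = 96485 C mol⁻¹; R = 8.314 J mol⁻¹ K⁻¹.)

15.9 L

n(Fe) = 49.6 / 55.85 = 0.8881 mol, so n(e⁻) = 2 × 0.8881 = 1.776 mol.
The cells are in series, so the same 1.776 mol of electrons passes through the second cell.
2 H₂O + 2 e⁻ → H₂ + 2 OH⁻ — 2 mol e⁻ per mol H₂, so n(H₂) = 1.776/2 = 0.8881 mol.
V = nRT/P = (0.8881 × 8.314 × 313) / (145 × 10³) = 0.0159 m³ = 15.9 L.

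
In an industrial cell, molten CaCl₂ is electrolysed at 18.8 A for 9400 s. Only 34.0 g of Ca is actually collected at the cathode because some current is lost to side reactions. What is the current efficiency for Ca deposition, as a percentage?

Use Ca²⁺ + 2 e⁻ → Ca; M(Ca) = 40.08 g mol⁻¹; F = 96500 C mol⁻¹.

92.6 %

Q = I·t = 18.80 × 9400.0 = 176700 C; n(e⁻) = 176700/96500 = 1.831 mol.
Theoretical n(Ca) = n(e⁻)/2 = 0.9156 mol, i.e. m_theo = 0.9156 × 40.08 = 36.70 g.
Efficiency = m_actual / m_theo = 34.0 / 36.70 = 92.6 %.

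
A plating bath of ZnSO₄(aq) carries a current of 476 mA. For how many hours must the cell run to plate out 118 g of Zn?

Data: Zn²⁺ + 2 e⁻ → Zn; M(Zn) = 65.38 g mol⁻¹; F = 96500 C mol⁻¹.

203 h

n(Zn) = m/M = 118 / 65.38 = 1.805 mol.
Each Zn atom requires 2 electrons, so n(e⁻) = 2 × 1.805 = 3.610 mol.
Q = n(e⁻)·F = 3.610 × 96500 = 348300 C.
t = Q/I = 348300 / 0.4760 A = 731800 s = 203 h.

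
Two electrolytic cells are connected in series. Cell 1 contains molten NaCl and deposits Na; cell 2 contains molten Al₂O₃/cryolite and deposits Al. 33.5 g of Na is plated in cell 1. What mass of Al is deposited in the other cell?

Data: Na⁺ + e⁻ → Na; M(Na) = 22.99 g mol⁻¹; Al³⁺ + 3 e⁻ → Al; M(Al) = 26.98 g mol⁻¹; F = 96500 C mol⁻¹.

n(Na) = 33.5 / 22.99 = 1.457 mol.
Since Na⁺ + e⁻ → Na, n(e⁻) passed = 1 × 1.457 = 1.457 mol.
Cells in series carry the same charge, so the same 1.457 mol of electrons passes through cell 2.
Al³⁺ + 3 e⁻ → Al, so n(Al) = 1.457 / 3 = 0.4857 mol.
m(Al) = 0.4857 × 26.98 = 13.1 g.

13.1 g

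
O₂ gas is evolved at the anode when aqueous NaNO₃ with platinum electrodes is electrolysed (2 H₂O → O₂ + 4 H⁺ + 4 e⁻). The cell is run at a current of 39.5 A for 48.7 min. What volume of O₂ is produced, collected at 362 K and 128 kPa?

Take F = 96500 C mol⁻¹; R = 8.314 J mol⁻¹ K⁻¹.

7.03 L

Q = I·t = 39.50 A × 2922.0 s = 115400 C.
n(e⁻) = Q/F = 115400 / 96500 = 1.196 mol.
4 electrons are transferred per O₂ molecule, so n(O₂) = 1.196 / 4 = 0.2990 mol.
V = nRT/P = (0.2990 × 8.314 × 362) / (128 × 10³ Pa) = 0.00703 m³ = 7.03 L.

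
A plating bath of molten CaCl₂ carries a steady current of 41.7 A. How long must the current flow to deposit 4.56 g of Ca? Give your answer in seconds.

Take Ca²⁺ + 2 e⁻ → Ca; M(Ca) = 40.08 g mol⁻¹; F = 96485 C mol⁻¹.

526 s

n(Ca) = m/M = 4.56 / 40.08 = 0.1138 mol.
Each Ca atom requires 2 electrons, so n(e⁻) = 2 × 0.1138 = 0.2275 mol.
Q = n(e⁻)·F = 0.2275 × 96485 = 21950 C.
t = Q/I = 21950 / 41.70 A = 526.5 s.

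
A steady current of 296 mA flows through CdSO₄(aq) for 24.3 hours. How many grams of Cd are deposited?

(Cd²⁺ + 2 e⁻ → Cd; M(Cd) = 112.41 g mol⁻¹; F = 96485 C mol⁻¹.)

Q = I·t = 0.2960 A × 87480 s = 25890 C.
n(e⁻) = Q/F = 25890 / 96485 = 0.2684 mol.
Cd²⁺ + 2 e⁻ → Cd, so n(Cd) = n(e⁻)/2 = 0.1342 mol.
m = n·M = 0.1342 × 112.41 = 15.1 g.

15.1 g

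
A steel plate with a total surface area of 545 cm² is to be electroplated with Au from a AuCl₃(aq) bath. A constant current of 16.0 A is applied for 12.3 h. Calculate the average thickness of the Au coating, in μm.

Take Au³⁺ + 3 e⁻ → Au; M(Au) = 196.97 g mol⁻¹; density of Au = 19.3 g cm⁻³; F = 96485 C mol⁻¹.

458 μm

Q = I·t = 16.00 × 44280 = 708500 C; n(e⁻) = 7.343 mol.
n(Au) = n(e⁻)/3 = 2.448 mol, so m = 2.448 × 196.97 = 482.1 g.
Volume = m/ρ = 482.1 / 19.3 = 24.98 cm³.
Thickness = V/A = 24.98 / 545 = 0.0458 cm = 458 μm.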